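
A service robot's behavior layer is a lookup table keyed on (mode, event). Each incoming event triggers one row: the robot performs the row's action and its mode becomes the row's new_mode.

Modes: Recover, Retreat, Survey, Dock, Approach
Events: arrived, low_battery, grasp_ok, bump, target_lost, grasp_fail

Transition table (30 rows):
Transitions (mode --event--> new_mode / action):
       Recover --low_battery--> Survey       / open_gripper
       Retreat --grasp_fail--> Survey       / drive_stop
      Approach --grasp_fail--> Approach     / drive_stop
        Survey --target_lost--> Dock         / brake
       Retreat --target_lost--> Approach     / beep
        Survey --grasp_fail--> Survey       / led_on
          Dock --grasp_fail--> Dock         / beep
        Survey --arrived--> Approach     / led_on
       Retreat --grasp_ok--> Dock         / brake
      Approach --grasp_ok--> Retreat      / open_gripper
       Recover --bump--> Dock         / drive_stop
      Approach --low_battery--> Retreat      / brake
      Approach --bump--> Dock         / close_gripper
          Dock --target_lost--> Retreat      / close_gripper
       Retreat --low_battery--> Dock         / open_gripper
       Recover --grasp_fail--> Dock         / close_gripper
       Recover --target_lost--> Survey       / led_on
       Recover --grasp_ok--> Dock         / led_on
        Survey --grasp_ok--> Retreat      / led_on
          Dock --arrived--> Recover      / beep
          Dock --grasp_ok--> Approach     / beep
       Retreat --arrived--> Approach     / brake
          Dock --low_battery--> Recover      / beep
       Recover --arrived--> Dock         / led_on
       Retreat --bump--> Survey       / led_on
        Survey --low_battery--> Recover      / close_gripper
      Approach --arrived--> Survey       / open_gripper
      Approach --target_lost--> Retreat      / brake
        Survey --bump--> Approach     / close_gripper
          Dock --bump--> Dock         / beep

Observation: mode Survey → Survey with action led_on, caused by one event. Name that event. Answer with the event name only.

try arrived: (Survey, arrived) → (Approach, led_on)
try low_battery: (Survey, low_battery) → (Recover, close_gripper)
try grasp_ok: (Survey, grasp_ok) → (Retreat, led_on)
try bump: (Survey, bump) → (Approach, close_gripper)
try target_lost: (Survey, target_lost) → (Dock, brake)
try grasp_fail: (Survey, grasp_fail) → (Survey, led_on)  ← matches

grasp_fail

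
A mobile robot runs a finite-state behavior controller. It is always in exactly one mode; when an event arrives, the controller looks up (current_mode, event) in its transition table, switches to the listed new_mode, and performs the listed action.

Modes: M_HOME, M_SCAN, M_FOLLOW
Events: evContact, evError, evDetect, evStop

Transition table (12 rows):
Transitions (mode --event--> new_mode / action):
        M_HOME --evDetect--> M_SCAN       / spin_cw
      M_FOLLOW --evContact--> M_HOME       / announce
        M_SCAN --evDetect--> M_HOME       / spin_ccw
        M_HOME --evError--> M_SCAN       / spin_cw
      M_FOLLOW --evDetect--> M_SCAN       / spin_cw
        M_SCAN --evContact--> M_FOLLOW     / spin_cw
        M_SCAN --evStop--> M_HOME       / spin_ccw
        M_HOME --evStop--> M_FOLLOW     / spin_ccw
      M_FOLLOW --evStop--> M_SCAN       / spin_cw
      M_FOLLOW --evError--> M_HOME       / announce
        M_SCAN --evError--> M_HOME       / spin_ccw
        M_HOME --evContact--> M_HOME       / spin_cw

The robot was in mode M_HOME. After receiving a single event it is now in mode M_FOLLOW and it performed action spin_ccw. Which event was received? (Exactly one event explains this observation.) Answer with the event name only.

evStop

try evContact: (M_HOME, evContact) → (M_HOME, spin_cw)
try evError: (M_HOME, evError) → (M_SCAN, spin_cw)
try evDetect: (M_HOME, evDetect) → (M_SCAN, spin_cw)
try evStop: (M_HOME, evStop) → (M_FOLLOW, spin_ccw)  ← matches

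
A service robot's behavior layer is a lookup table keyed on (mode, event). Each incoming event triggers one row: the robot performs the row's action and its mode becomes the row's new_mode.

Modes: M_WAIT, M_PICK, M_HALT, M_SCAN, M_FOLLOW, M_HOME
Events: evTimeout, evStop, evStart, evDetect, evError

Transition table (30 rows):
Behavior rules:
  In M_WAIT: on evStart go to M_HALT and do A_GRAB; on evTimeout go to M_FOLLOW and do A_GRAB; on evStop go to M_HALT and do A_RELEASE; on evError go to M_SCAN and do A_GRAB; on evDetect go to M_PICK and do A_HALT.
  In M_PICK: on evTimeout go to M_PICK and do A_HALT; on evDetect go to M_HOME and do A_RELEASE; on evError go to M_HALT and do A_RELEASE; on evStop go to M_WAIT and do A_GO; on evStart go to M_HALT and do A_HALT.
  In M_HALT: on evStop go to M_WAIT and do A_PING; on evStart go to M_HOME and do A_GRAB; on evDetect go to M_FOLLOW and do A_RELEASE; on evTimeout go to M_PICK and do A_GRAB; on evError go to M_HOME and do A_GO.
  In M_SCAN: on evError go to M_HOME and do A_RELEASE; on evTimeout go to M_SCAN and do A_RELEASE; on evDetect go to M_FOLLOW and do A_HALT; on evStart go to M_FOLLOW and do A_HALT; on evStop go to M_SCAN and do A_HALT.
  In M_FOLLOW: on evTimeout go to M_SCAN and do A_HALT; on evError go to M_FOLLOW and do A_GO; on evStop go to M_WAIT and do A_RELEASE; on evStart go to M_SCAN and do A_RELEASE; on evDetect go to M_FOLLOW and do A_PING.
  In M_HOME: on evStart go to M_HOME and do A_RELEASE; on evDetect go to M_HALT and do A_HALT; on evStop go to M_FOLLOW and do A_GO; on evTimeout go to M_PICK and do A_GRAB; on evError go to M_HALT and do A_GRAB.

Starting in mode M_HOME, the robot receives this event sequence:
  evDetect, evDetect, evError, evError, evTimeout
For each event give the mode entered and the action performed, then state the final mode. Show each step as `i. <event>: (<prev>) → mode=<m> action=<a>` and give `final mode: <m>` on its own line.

1. evDetect: (M_HOME) → mode=M_HALT action=A_HALT
2. evDetect: (M_HALT) → mode=M_FOLLOW action=A_RELEASE
3. evError: (M_FOLLOW) → mode=M_FOLLOW action=A_GO
4. evError: (M_FOLLOW) → mode=M_FOLLOW action=A_GO
5. evTimeout: (M_FOLLOW) → mode=M_SCAN action=A_HALT

final mode: M_SCAN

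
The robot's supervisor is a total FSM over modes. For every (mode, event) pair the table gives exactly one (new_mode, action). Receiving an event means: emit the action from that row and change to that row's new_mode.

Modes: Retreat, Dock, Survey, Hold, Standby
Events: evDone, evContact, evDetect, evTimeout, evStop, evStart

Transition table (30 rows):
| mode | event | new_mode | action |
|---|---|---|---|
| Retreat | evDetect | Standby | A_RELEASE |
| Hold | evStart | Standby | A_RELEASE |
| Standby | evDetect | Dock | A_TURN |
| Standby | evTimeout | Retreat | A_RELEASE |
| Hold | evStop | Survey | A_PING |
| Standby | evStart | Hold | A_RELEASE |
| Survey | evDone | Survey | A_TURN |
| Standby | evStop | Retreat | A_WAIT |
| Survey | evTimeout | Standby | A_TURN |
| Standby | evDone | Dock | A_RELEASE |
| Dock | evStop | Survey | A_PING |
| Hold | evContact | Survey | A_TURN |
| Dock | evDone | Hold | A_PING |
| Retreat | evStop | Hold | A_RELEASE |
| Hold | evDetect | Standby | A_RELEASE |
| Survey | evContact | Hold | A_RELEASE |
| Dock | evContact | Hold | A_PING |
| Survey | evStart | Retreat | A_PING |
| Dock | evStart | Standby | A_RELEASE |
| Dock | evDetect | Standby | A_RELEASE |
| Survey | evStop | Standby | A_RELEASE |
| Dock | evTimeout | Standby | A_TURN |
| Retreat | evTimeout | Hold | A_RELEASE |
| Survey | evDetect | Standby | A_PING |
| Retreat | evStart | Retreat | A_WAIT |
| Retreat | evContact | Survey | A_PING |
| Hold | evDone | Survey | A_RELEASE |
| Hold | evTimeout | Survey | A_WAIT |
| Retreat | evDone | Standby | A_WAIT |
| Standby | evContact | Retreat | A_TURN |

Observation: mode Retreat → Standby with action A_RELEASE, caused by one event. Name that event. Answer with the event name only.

try evDone: (Retreat, evDone) → (Standby, A_WAIT)
try evContact: (Retreat, evContact) → (Survey, A_PING)
try evDetect: (Retreat, evDetect) → (Standby, A_RELEASE)  ← matches
try evTimeout: (Retreat, evTimeout) → (Hold, A_RELEASE)
try evStop: (Retreat, evStop) → (Hold, A_RELEASE)
try evStart: (Retreat, evStart) → (Retreat, A_WAIT)

evDetect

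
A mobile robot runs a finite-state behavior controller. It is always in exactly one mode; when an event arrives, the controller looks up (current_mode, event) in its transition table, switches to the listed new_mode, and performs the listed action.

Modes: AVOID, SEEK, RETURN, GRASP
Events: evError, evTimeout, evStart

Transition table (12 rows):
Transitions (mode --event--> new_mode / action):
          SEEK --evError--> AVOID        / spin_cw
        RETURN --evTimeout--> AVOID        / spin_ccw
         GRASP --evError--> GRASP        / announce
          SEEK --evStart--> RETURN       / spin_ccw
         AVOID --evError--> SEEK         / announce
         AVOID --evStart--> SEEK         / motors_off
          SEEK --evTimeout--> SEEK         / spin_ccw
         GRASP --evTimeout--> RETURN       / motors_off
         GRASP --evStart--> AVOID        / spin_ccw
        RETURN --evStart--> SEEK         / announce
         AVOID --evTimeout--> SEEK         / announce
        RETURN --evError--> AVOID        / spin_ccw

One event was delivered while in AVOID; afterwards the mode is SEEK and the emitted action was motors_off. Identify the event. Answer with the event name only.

evStart

try evError: (AVOID, evError) → (SEEK, announce)
try evTimeout: (AVOID, evTimeout) → (SEEK, announce)
try evStart: (AVOID, evStart) → (SEEK, motors_off)  ← matches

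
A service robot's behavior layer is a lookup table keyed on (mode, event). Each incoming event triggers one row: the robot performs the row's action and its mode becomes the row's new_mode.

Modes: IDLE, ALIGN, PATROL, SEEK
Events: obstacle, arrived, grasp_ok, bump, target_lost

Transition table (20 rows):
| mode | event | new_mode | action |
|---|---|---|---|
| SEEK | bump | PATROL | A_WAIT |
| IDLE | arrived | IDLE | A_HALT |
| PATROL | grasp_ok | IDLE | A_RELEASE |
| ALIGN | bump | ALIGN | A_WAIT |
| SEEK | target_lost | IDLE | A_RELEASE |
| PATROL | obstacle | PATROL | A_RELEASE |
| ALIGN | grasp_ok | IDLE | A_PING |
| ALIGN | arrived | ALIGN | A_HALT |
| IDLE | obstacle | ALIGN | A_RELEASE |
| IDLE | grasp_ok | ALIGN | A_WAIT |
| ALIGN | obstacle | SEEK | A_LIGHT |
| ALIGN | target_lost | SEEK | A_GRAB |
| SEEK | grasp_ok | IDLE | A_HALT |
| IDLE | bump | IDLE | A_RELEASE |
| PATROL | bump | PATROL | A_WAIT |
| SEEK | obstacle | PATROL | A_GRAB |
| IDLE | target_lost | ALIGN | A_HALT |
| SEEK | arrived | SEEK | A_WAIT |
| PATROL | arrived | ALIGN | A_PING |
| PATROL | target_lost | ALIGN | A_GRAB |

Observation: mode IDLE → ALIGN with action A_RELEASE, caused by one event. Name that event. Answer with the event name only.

try obstacle: (IDLE, obstacle) → (ALIGN, A_RELEASE)  ← matches
try arrived: (IDLE, arrived) → (IDLE, A_HALT)
try grasp_ok: (IDLE, grasp_ok) → (ALIGN, A_WAIT)
try bump: (IDLE, bump) → (IDLE, A_RELEASE)
try target_lost: (IDLE, target_lost) → (ALIGN, A_HALT)

obstacle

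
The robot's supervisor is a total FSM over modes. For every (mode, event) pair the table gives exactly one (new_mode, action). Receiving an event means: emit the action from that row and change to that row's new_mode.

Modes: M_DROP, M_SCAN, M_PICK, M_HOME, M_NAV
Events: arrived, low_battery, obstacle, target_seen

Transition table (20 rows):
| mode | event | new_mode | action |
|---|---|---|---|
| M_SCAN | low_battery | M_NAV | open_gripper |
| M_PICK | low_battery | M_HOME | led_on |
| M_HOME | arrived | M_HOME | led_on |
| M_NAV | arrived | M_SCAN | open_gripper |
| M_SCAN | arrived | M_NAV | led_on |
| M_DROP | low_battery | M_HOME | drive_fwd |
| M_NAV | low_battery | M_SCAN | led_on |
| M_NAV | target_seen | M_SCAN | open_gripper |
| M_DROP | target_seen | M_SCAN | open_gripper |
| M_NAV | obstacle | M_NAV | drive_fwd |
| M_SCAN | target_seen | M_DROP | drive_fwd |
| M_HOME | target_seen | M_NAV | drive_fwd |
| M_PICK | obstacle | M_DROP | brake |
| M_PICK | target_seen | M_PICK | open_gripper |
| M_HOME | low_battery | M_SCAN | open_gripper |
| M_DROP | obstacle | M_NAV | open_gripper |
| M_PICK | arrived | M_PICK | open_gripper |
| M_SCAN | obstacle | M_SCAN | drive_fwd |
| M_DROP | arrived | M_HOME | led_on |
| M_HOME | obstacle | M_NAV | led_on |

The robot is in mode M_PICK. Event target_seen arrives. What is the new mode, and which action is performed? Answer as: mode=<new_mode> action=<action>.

mode=M_PICK action=open_gripper

current mode = M_PICK; filter table to that mode:
  (M_PICK, low_battery) → (M_HOME, led_on)
  (M_PICK, obstacle) → (M_DROP, brake)
  (M_PICK, target_seen) → (M_PICK, open_gripper)  ← event matches
  (M_PICK, arrived) → (M_PICK, open_gripper)
event = target_seen selects (M_PICK, open_gripper)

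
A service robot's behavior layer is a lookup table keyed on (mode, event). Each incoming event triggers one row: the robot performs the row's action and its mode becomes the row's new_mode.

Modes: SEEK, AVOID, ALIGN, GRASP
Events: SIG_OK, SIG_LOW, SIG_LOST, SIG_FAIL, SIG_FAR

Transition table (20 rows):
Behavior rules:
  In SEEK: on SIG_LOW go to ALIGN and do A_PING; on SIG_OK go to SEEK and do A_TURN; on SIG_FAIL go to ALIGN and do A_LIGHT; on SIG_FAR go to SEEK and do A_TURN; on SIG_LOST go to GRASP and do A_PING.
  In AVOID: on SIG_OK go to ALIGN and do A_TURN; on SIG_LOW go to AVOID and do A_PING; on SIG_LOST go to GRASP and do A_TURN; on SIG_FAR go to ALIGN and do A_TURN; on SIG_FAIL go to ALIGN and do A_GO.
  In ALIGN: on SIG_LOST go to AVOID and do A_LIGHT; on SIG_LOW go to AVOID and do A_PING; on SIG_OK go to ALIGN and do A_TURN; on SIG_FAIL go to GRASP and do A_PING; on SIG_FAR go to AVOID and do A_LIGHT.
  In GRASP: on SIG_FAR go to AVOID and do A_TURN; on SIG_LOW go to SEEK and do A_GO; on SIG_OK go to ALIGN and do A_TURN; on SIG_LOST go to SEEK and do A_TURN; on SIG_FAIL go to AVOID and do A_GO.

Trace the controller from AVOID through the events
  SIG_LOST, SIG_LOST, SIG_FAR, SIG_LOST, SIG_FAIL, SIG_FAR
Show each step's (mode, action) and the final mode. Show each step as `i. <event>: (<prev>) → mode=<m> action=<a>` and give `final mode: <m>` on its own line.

1. SIG_LOST: (AVOID) → mode=GRASP action=A_TURN
2. SIG_LOST: (GRASP) → mode=SEEK action=A_TURN
3. SIG_FAR: (SEEK) → mode=SEEK action=A_TURN
4. SIG_LOST: (SEEK) → mode=GRASP action=A_PING
5. SIG_FAIL: (GRASP) → mode=AVOID action=A_GO
6. SIG_FAR: (AVOID) → mode=ALIGN action=A_TURN

final mode: ALIGN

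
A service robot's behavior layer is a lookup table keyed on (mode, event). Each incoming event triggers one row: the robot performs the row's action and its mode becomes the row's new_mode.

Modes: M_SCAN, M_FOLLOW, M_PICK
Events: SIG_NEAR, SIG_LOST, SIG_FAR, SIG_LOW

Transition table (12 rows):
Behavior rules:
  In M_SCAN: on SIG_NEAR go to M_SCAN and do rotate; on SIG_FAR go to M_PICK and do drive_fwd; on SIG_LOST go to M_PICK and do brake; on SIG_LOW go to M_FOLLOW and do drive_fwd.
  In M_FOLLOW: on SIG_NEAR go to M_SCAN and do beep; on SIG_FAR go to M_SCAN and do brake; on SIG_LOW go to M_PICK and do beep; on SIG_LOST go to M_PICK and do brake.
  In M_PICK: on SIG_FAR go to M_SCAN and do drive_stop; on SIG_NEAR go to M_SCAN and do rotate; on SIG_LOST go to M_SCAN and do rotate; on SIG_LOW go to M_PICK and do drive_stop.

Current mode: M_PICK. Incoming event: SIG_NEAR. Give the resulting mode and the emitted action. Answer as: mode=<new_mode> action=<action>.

mode=M_SCAN action=rotate

current mode = M_PICK; filter table to that mode:
  (M_PICK, SIG_FAR) → (M_SCAN, drive_stop)
  (M_PICK, SIG_NEAR) → (M_SCAN, rotate)  ← event matches
  (M_PICK, SIG_LOST) → (M_SCAN, rotate)
  (M_PICK, SIG_LOW) → (M_PICK, drive_stop)
event = SIG_NEAR selects (M_SCAN, rotate)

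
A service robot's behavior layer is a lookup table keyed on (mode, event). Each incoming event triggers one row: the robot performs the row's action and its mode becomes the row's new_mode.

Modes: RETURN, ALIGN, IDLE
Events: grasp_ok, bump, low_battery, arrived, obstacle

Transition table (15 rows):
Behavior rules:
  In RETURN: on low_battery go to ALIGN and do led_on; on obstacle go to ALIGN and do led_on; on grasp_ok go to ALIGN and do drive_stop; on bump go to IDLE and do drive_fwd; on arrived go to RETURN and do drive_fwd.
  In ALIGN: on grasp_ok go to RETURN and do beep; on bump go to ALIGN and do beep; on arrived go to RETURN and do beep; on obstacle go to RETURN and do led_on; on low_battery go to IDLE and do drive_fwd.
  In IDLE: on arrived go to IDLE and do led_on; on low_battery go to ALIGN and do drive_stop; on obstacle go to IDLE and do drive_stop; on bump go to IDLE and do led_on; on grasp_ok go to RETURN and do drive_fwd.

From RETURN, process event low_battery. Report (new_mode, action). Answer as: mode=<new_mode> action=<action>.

current mode = RETURN; filter table to that mode:
  (RETURN, low_battery) → (ALIGN, led_on)  ← event matches
  (RETURN, obstacle) → (ALIGN, led_on)
  (RETURN, grasp_ok) → (ALIGN, drive_stop)
  (RETURN, bump) → (IDLE, drive_fwd)
  (RETURN, arrived) → (RETURN, drive_fwd)
event = low_battery selects (ALIGN, led_on)

mode=ALIGN action=led_on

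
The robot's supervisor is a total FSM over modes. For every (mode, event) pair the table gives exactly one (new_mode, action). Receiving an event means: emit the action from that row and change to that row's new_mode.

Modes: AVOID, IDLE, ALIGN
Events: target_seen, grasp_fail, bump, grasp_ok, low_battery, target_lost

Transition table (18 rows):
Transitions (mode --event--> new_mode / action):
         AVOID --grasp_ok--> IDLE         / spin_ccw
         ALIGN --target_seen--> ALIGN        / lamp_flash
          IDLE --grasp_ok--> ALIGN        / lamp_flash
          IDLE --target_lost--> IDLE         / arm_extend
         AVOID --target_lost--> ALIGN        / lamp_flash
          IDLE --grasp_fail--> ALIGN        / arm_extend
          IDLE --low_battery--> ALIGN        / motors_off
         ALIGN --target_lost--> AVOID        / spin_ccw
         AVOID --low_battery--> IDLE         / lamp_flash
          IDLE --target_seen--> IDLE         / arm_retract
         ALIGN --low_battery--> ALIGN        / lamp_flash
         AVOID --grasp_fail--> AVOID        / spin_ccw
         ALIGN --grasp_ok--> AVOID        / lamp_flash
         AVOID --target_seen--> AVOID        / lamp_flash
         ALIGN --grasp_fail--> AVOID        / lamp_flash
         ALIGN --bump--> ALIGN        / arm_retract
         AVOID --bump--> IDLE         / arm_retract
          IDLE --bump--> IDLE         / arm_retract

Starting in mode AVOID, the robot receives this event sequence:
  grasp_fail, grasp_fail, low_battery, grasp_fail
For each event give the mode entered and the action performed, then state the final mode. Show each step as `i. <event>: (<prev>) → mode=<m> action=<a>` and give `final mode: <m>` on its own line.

1. grasp_fail: (AVOID) → mode=AVOID action=spin_ccw
2. grasp_fail: (AVOID) → mode=AVOID action=spin_ccw
3. low_battery: (AVOID) → mode=IDLE action=lamp_flash
4. grasp_fail: (IDLE) → mode=ALIGN action=arm_extend

final mode: ALIGN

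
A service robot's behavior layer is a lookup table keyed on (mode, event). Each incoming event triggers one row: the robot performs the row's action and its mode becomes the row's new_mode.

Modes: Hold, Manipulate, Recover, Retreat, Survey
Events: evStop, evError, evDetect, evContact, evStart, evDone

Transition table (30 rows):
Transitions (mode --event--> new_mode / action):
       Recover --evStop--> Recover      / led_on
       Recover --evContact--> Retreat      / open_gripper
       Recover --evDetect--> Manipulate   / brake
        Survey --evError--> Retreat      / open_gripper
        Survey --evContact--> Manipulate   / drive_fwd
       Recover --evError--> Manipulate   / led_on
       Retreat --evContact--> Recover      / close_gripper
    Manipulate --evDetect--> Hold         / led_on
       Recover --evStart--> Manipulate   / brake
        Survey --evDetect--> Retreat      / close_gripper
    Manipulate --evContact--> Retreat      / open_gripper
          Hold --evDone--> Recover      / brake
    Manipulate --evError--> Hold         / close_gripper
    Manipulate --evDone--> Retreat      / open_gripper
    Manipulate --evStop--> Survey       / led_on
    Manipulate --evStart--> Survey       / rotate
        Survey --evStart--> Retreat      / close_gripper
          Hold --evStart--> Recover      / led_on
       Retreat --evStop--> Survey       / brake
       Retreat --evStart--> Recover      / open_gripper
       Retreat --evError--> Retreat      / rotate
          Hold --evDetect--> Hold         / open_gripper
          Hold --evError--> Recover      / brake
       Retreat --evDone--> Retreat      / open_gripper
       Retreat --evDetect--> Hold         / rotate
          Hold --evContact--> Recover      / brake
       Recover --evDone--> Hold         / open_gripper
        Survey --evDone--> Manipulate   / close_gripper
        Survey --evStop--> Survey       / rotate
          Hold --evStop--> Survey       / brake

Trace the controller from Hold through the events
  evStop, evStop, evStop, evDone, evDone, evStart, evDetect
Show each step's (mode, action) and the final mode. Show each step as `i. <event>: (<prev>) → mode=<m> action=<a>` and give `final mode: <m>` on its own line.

final mode: Manipulate

1. evStop: (Hold) → mode=Survey action=brake
2. evStop: (Survey) → mode=Survey action=rotate
3. evStop: (Survey) → mode=Survey action=rotate
4. evDone: (Survey) → mode=Manipulate action=close_gripper
5. evDone: (Manipulate) → mode=Retreat action=open_gripper
6. evStart: (Retreat) → mode=Recover action=open_gripper
7. evDetect: (Recover) → mode=Manipulate action=brake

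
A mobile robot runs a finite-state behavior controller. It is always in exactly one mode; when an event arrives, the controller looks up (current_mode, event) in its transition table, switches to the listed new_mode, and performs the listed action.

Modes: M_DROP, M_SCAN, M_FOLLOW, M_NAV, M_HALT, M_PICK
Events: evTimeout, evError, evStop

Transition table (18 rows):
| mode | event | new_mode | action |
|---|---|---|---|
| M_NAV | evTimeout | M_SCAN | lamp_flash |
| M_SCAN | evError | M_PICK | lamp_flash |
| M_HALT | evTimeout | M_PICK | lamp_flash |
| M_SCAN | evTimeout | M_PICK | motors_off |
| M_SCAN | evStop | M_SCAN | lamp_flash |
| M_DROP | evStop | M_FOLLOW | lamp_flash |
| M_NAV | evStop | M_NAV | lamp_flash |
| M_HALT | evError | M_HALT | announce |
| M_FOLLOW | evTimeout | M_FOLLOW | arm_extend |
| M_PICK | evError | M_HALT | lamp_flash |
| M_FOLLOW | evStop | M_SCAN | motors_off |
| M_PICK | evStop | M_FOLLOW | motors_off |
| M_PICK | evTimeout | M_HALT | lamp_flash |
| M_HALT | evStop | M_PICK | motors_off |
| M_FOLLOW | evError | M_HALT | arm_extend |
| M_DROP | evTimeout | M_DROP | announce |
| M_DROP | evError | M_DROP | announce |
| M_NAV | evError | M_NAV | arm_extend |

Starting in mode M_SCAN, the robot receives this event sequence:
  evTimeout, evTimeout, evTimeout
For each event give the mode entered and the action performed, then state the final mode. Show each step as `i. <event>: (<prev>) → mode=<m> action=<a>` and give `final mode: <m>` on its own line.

1. evTimeout: (M_SCAN) → mode=M_PICK action=motors_off
2. evTimeout: (M_PICK) → mode=M_HALT action=lamp_flash
3. evTimeout: (M_HALT) → mode=M_PICK action=lamp_flash

final mode: M_PICK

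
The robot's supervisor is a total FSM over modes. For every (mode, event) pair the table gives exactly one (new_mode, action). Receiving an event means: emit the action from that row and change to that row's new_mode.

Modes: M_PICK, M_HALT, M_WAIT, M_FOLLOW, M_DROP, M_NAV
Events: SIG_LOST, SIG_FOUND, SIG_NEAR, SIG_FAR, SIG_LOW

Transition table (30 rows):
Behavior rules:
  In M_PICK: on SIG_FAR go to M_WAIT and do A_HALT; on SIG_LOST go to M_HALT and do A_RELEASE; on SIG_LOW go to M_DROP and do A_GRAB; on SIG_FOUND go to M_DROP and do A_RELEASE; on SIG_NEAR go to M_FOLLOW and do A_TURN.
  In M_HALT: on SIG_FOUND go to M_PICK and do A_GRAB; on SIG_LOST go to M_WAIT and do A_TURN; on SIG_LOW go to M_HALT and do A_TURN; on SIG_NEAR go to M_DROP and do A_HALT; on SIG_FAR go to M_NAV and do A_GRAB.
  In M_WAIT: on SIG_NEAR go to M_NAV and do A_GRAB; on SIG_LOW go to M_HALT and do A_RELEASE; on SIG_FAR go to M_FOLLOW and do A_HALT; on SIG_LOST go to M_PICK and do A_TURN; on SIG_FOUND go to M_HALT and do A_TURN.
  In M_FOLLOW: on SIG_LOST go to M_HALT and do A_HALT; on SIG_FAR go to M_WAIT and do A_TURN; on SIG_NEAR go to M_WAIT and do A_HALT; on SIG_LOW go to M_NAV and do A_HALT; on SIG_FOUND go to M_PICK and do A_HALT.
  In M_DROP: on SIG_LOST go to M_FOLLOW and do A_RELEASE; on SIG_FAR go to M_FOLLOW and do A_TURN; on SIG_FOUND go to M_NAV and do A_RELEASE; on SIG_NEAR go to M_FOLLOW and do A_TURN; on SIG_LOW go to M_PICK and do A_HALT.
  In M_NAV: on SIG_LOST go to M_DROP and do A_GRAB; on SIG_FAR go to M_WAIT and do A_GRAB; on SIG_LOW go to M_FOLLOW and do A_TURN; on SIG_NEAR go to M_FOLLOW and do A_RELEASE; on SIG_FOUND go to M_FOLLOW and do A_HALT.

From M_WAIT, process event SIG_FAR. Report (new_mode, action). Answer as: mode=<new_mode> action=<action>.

current mode = M_WAIT; filter table to that mode:
  (M_WAIT, SIG_NEAR) → (M_NAV, A_GRAB)
  (M_WAIT, SIG_LOW) → (M_HALT, A_RELEASE)
  (M_WAIT, SIG_FAR) → (M_FOLLOW, A_HALT)  ← event matches
  (M_WAIT, SIG_LOST) → (M_PICK, A_TURN)
  (M_WAIT, SIG_FOUND) → (M_HALT, A_TURN)
event = SIG_FAR selects (M_FOLLOW, A_HALT)

mode=M_FOLLOW action=A_HALT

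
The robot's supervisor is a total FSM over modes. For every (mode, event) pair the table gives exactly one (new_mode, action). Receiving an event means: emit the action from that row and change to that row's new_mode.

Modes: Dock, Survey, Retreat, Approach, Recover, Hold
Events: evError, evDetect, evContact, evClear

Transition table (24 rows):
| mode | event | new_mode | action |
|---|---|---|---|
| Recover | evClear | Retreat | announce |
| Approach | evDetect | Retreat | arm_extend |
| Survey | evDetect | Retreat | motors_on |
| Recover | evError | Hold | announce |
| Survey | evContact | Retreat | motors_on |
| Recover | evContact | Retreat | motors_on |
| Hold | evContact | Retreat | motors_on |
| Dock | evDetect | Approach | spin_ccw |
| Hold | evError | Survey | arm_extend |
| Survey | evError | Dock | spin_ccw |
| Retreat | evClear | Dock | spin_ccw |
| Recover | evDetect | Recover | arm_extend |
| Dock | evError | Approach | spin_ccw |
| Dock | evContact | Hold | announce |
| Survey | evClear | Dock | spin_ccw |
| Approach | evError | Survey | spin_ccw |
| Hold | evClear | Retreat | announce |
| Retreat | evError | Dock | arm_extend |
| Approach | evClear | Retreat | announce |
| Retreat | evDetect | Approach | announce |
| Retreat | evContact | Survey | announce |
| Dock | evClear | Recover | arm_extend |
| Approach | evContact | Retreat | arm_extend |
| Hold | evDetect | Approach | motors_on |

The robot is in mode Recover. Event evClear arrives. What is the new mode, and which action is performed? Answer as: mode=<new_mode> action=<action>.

current mode = Recover; filter table to that mode:
  (Recover, evClear) → (Retreat, announce)  ← event matches
  (Recover, evError) → (Hold, announce)
  (Recover, evContact) → (Retreat, motors_on)
  (Recover, evDetect) → (Recover, arm_extend)
event = evClear selects (Retreat, announce)

mode=Retreat action=announce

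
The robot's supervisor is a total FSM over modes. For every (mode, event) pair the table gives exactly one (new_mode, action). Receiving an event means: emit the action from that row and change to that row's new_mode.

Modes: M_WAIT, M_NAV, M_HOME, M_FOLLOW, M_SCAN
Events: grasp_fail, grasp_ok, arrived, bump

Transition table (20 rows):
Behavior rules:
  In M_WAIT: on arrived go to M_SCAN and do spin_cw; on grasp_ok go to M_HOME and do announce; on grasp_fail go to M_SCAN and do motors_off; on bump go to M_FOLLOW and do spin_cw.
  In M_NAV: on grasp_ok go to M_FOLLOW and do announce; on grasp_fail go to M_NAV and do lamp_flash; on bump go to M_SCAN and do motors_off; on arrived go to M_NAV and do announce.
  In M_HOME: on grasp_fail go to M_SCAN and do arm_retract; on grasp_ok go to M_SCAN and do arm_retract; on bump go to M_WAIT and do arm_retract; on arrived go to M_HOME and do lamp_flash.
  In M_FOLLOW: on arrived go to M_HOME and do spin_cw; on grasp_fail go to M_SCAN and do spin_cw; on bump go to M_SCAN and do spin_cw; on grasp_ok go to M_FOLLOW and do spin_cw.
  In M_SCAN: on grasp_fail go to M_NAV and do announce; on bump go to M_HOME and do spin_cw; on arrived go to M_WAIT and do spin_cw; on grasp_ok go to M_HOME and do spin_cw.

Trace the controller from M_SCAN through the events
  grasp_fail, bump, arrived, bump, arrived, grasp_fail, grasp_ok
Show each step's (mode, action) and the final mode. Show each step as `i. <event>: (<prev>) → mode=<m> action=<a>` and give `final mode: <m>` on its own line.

final mode: M_HOME

1. grasp_fail: (M_SCAN) → mode=M_NAV action=announce
2. bump: (M_NAV) → mode=M_SCAN action=motors_off
3. arrived: (M_SCAN) → mode=M_WAIT action=spin_cw
4. bump: (M_WAIT) → mode=M_FOLLOW action=spin_cw
5. arrived: (M_FOLLOW) → mode=M_HOME action=spin_cw
6. grasp_fail: (M_HOME) → mode=M_SCAN action=arm_retract
7. grasp_ok: (M_SCAN) → mode=M_HOME action=spin_cw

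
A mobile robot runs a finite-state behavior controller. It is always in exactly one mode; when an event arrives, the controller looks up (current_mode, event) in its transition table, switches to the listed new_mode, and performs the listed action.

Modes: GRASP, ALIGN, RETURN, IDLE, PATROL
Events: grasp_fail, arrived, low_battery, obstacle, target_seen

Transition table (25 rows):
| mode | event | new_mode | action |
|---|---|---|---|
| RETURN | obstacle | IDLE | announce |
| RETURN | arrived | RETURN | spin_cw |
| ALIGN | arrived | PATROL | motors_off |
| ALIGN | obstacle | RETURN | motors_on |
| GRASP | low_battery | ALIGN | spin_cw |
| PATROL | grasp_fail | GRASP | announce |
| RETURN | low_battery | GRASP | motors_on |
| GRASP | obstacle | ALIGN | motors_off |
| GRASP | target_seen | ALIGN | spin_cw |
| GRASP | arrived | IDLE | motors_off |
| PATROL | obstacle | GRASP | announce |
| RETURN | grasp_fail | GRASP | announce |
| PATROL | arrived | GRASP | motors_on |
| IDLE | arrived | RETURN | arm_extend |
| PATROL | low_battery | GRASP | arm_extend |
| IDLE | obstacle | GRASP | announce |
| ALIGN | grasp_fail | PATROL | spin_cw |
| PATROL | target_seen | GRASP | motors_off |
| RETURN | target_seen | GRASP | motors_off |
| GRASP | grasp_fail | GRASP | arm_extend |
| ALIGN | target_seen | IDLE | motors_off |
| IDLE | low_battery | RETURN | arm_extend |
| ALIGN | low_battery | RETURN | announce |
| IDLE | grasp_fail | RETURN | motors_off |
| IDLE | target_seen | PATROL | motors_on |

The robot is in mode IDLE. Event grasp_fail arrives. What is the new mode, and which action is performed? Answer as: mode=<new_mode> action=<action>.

mode=RETURN action=motors_off

current mode = IDLE; filter table to that mode:
  (IDLE, arrived) → (RETURN, arm_extend)
  (IDLE, obstacle) → (GRASP, announce)
  (IDLE, low_battery) → (RETURN, arm_extend)
  (IDLE, grasp_fail) → (RETURN, motors_off)  ← event matches
  (IDLE, target_seen) → (PATROL, motors_on)
event = grasp_fail selects (RETURN, motors_off)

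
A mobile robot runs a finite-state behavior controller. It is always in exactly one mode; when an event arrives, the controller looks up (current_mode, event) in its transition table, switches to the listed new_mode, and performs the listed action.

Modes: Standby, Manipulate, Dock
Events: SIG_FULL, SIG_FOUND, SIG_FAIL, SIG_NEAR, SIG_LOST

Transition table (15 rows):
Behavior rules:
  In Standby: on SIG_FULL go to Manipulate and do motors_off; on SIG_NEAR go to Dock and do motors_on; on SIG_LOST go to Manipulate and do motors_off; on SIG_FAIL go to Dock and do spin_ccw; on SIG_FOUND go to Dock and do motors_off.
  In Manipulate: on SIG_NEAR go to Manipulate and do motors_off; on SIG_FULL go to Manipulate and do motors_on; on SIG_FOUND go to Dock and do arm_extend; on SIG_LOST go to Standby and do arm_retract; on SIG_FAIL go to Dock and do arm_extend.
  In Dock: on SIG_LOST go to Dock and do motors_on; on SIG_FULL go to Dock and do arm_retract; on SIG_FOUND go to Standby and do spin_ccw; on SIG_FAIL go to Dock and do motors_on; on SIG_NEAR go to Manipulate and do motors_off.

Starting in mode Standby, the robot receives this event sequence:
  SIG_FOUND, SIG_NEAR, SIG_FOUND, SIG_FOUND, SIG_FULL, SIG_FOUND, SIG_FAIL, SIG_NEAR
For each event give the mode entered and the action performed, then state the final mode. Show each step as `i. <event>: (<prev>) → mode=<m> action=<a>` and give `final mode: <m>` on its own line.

1. SIG_FOUND: (Standby) → mode=Dock action=motors_off
2. SIG_NEAR: (Dock) → mode=Manipulate action=motors_off
3. SIG_FOUND: (Manipulate) → mode=Dock action=arm_extend
4. SIG_FOUND: (Dock) → mode=Standby action=spin_ccw
5. SIG_FULL: (Standby) → mode=Manipulate action=motors_off
6. SIG_FOUND: (Manipulate) → mode=Dock action=arm_extend
7. SIG_FAIL: (Dock) → mode=Dock action=motors_on
8. SIG_NEAR: (Dock) → mode=Manipulate action=motors_off

final mode: Manipulate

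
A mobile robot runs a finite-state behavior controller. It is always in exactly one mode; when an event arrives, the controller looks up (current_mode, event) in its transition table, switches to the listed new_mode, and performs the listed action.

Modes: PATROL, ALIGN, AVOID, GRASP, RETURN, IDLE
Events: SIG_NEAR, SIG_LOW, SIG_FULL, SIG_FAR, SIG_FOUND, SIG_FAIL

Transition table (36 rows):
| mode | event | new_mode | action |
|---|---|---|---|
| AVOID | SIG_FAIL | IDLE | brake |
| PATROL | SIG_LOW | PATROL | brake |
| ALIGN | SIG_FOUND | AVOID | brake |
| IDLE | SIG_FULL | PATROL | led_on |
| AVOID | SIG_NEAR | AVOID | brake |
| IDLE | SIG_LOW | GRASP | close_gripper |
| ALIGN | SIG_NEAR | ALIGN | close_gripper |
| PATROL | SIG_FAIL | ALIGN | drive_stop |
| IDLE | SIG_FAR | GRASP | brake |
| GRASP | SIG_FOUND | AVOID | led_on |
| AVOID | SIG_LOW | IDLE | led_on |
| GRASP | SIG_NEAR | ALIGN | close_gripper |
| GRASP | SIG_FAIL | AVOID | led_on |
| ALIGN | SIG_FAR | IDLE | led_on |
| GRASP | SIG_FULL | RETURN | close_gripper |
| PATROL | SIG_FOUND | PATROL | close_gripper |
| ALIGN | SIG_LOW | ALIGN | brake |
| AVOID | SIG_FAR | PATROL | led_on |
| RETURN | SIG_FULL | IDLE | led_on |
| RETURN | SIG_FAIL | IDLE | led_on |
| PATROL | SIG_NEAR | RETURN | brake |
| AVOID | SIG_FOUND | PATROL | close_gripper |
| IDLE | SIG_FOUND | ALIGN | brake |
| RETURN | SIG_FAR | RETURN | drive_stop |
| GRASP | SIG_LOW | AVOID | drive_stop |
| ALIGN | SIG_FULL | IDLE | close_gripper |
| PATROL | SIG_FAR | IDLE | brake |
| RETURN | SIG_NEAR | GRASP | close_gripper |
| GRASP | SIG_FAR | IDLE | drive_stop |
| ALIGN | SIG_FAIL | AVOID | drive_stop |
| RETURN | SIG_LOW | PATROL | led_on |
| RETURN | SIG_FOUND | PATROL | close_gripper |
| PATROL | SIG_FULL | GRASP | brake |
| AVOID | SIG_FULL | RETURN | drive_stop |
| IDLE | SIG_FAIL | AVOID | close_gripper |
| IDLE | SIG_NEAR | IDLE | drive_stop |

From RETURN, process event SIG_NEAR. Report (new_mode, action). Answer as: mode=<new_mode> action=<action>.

current mode = RETURN; filter table to that mode:
  (RETURN, SIG_FULL) → (IDLE, led_on)
  (RETURN, SIG_FAIL) → (IDLE, led_on)
  (RETURN, SIG_FAR) → (RETURN, drive_stop)
  (RETURN, SIG_NEAR) → (GRASP, close_gripper)  ← event matches
  (RETURN, SIG_LOW) → (PATROL, led_on)
  (RETURN, SIG_FOUND) → (PATROL, close_gripper)
event = SIG_NEAR selects (GRASP, close_gripper)

mode=GRASP action=close_gripper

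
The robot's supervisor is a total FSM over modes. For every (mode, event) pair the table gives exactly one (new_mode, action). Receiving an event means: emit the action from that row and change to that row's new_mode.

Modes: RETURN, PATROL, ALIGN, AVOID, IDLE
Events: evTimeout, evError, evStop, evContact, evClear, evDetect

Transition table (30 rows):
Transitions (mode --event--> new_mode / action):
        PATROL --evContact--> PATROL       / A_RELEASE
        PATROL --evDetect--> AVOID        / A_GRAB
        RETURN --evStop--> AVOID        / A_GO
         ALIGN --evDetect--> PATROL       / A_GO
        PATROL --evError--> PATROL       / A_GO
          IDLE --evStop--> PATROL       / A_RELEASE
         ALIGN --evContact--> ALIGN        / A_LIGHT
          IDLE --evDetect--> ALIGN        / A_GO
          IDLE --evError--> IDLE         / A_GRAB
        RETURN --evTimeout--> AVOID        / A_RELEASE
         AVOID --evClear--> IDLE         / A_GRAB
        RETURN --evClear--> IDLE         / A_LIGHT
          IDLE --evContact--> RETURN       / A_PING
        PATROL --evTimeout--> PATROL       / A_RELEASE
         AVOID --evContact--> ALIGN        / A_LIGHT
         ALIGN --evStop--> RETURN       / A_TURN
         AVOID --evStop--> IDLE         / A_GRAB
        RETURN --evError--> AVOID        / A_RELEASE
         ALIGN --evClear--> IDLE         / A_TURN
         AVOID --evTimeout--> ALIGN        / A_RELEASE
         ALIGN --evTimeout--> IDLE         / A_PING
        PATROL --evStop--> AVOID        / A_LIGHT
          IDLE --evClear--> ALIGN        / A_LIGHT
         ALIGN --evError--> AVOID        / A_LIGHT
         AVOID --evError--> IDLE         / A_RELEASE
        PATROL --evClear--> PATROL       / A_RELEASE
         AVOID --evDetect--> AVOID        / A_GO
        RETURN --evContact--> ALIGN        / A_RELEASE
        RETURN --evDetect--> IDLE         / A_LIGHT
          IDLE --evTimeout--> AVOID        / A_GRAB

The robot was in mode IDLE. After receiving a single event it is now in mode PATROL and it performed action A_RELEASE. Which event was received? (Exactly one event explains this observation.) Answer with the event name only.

try evTimeout: (IDLE, evTimeout) → (AVOID, A_GRAB)
try evError: (IDLE, evError) → (IDLE, A_GRAB)
try evStop: (IDLE, evStop) → (PATROL, A_RELEASE)  ← matches
try evContact: (IDLE, evContact) → (RETURN, A_PING)
try evClear: (IDLE, evClear) → (ALIGN, A_LIGHT)
try evDetect: (IDLE, evDetect) → (ALIGN, A_GO)

evStop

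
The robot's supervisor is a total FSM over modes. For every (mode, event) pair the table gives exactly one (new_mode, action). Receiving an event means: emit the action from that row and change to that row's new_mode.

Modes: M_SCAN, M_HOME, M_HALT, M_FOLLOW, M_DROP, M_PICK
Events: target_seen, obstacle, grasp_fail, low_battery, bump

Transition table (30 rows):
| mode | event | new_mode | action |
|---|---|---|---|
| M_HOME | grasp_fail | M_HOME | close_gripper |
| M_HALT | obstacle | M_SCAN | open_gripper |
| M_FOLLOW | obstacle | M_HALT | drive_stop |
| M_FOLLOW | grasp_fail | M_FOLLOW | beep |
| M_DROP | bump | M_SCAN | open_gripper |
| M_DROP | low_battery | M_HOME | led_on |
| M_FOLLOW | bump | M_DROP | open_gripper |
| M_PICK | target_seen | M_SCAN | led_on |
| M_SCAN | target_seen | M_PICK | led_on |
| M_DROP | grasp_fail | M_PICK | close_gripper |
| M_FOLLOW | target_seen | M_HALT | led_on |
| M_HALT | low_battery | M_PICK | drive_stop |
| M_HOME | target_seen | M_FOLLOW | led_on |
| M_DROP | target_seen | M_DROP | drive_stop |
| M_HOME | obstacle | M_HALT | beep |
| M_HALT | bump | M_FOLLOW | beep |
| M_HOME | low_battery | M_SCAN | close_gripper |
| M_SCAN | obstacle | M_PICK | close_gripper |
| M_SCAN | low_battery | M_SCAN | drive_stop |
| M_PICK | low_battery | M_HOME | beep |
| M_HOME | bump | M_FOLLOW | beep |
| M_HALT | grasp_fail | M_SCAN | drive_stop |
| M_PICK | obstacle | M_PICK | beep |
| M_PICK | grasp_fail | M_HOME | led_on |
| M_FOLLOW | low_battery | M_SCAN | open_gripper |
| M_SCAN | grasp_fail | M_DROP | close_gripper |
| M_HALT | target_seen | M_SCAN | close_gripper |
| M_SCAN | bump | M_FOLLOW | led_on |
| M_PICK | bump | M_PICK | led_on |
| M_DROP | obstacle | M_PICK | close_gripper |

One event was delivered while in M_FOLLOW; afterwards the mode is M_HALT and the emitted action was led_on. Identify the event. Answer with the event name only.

try target_seen: (M_FOLLOW, target_seen) → (M_HALT, led_on)  ← matches
try obstacle: (M_FOLLOW, obstacle) → (M_HALT, drive_stop)
try grasp_fail: (M_FOLLOW, grasp_fail) → (M_FOLLOW, beep)
try low_battery: (M_FOLLOW, low_battery) → (M_SCAN, open_gripper)
try bump: (M_FOLLOW, bump) → (M_DROP, open_gripper)

target_seen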